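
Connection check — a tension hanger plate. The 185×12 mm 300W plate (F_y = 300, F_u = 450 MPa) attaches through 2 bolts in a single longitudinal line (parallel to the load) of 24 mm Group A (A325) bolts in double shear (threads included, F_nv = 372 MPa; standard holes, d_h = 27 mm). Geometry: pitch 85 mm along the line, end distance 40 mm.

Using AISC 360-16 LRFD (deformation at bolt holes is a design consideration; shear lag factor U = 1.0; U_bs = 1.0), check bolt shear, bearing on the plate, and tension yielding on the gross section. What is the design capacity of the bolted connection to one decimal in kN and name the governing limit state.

Bolt shear: A_b = π(24)²/4 = 452.39 mm². φR_n = 0.75 × 372 × 452.39 × 2 × 2 = 504.9 kN.
Bearing (12 mm plate, F_u = 450 MPa): end bolts L_c = 40 − 27/2 = 26.5, R_n = min(1.2×26.5×12×450, 2.4×24×12×450) = 171.72 kN/bolt; interior L_c = 85 − 27 = 58, R_n = 311.04 kN/bolt. φR_n = 0.75 × (1×171.72 + 1×311.04) = 362.1 kN.
Tension yield (gross): A_g = 185×12 = 2220 mm². φR_n = 0.90 × 300 × 2220 = 599.4 kN.
Governing: min(504.9, 362.1, 599.4) = 362.1 kN → bearing.

362.1 kN (bearing governs)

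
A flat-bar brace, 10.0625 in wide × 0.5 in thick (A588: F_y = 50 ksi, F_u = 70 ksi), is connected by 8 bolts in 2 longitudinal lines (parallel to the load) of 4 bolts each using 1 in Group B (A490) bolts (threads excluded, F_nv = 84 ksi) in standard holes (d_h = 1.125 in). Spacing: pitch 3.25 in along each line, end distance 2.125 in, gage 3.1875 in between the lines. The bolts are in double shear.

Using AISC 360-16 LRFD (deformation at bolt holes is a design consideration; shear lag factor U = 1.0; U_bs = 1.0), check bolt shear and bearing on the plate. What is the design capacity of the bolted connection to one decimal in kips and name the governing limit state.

Bolt shear: A_b = π(1)²/4 = 0.7854 in². φR_n = 0.75 × 84 × 0.7854 × 8 × 2 = 791.7 kips.
Bearing (0.5 in plate, F_u = 70 ksi): end bolts L_c = 2.125 − 1.125/2 = 1.5625, R_n = min(1.2×1.5625×0.5×70, 2.4×1×0.5×70) = 65.625 kips/bolt; interior L_c = 3.25 − 1.125 = 2.125, R_n = 84 kips/bolt. φR_n = 0.75 × (2×65.625 + 6×84) = 476.4 kips.
Governing: min(791.7, 476.4) = 476.4 kips → bearing.

476.4 kips (bearing governs)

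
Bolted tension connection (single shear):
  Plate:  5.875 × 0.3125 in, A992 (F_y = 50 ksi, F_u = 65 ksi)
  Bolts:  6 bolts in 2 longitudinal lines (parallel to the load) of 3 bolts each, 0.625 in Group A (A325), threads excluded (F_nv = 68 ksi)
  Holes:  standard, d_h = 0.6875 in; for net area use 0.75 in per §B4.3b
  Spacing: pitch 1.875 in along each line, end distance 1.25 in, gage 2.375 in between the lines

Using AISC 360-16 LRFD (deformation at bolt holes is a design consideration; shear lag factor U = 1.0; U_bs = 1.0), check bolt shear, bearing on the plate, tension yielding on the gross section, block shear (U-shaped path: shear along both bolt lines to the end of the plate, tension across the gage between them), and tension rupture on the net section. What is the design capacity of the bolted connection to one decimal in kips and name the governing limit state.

66.7 kips (net-section rupture governs)

Bolt shear: A_b = π(0.625)²/4 = 0.3068 in². φR_n = 0.75 × 68 × 0.3068 × 6 × 1 = 93.9 kips.
Bearing (0.3125 in plate, F_u = 65 ksi): end bolts L_c = 1.25 − 0.6875/2 = 0.90625, R_n = min(1.2×0.90625×0.3125×65, 2.4×0.625×0.3125×65) = 22.09 kips/bolt; interior L_c = 1.875 − 0.6875 = 1.1875, R_n = 28.945 kips/bolt. φR_n = 0.75 × (2×22.09 + 4×28.945) = 120.0 kips.
Tension yield (gross): A_g = 5.875×0.3125 = 1.8359 in². φR_n = 0.90 × 50 × 1.8359 = 82.6 kips.
Block shear: shear path 2×[1.25+2×1.875] = 2×5 in, A_gv = 3.125, A_nv = 2×(5 − 2.5×0.75)×0.3125 = 1.9531 in²; tension across gage: (2.375 − 1×0.75)×0.3125 = 0.50781 in². R_n = min(0.6×65×1.9531, 0.6×50×3.125) + 1.0×65×0.50781 = min(76.171, 93.75) + 33.008 = 109.18 kips. φR_n = 0.75 × 109.18 = 81.9 kips.
Tension rupture (net): A_n = (5.875 − 2×0.75)×0.3125 = 1.3672 in² (U = 1.0, A_e = A_n). φR_n = 0.75 × 65 × 1.3672 = 66.7 kips.
Governing: min(93.9, 120.0, 82.6, 81.9, 66.7) = 66.7 kips → net-section rupture.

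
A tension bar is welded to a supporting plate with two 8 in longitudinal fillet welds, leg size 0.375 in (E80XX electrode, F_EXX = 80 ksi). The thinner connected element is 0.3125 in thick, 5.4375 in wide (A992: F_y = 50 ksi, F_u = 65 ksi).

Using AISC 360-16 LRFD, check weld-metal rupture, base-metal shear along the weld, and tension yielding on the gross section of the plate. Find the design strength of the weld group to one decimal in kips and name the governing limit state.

76.5 kips (gross-section yield governs)

Weld metal: throat = 0.707×0.375 = 0.26513 in, L = 2×8 = 16 in. φR_n = 0.75 × 0.6 × 80 × 0.26513 × 16 = 152.7 kips.
Base metal shear (0.3125 in plate): yield φR_n = 1.0×0.6×50×0.3125×16 = 150.0 kips; rupture φR_n = 0.75×0.6×65×0.3125×16 = 146.3 kips; take 146.3 kips (rupture).
Tension yield (gross): A_g = 5.4375×0.3125 = 1.6992 in². φR_n = 0.90 × 50 × 1.6992 = 76.5 kips.
Governing: min(152.7, 146.3, 76.5) = 76.5 kips → gross-section yield.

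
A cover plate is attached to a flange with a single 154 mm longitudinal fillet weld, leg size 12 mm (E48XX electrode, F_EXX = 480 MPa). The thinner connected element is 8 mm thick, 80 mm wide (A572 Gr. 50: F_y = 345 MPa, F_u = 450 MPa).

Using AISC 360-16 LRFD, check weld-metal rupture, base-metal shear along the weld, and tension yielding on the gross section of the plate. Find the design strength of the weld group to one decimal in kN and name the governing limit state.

198.7 kN (gross-section yield governs)

Weld metal: throat = 0.707×12 = 8.484 mm, L = 154 mm. φR_n = 0.75 × 0.6 × 480 × 8.484 × 154 = 282.2 kN.
Base metal shear (8 mm plate): yield φR_n = 1.0×0.6×345×8×154 = 255.0 kN; rupture φR_n = 0.75×0.6×450×8×154 = 249.5 kN; take 249.5 kN (rupture).
Tension yield (gross): A_g = 80×8 = 640 mm². φR_n = 0.90 × 345 × 640 = 198.7 kN.
Governing: min(282.2, 249.5, 198.7) = 198.7 kN → gross-section yield.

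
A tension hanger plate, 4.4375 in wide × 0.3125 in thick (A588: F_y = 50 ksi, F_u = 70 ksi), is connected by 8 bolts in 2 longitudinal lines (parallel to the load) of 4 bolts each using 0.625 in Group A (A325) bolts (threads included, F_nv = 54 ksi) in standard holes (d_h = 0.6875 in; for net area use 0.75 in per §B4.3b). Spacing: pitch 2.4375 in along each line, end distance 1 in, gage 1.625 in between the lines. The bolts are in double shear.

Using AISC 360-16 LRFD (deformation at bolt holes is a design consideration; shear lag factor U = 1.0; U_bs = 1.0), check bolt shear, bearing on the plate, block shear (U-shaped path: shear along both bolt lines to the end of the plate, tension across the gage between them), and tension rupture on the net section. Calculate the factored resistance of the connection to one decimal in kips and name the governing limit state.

Bolt shear: A_b = π(0.625)²/4 = 0.3068 in². φR_n = 0.75 × 54 × 0.3068 × 8 × 2 = 198.8 kips.
Bearing (0.3125 in plate, F_u = 70 ksi): end bolts L_c = 1 − 0.6875/2 = 0.65625, R_n = min(1.2×0.65625×0.3125×70, 2.4×0.625×0.3125×70) = 17.227 kips/bolt; interior L_c = 2.4375 − 0.6875 = 1.75, R_n = 32.813 kips/bolt. φR_n = 0.75 × (2×17.227 + 6×32.813) = 173.5 kips.
Block shear: shear path 2×[1+3×2.4375] = 2×8.3125 in, A_gv = 5.1953, A_nv = 2×(8.3125 − 3.5×0.75)×0.3125 = 3.5547 in²; tension across gage: (1.625 − 1×0.75)×0.3125 = 0.27344 in². R_n = min(0.6×70×3.5547, 0.6×50×5.1953) + 1.0×70×0.27344 = min(149.3, 155.86) + 19.141 = 168.44 kips. φR_n = 0.75 × 168.44 = 126.3 kips.
Tension rupture (net): A_n = (4.4375 − 2×0.75)×0.3125 = 0.91797 in² (U = 1.0, A_e = A_n). φR_n = 0.75 × 70 × 0.91797 = 48.2 kips.
Governing: min(198.8, 173.5, 126.3, 48.2) = 48.2 kips → net-section rupture.

48.2 kips (net-section rupture governs)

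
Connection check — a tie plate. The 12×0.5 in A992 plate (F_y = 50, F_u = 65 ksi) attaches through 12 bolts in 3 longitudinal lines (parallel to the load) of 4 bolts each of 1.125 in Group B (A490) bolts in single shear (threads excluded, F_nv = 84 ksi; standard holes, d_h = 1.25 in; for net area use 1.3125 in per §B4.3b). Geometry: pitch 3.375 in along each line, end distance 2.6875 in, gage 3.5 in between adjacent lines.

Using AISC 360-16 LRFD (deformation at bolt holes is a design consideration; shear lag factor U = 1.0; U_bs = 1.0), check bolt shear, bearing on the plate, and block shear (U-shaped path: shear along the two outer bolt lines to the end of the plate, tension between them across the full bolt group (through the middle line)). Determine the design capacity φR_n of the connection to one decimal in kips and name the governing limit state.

347.0 kips (block shear governs)

Bolt shear: A_b = π(1.125)²/4 = 0.99402 in². φR_n = 0.75 × 84 × 0.99402 × 12 × 1 = 751.5 kips.
Bearing (0.5 in plate, F_u = 65 ksi): end bolts L_c = 2.6875 − 1.25/2 = 2.0625, R_n = min(1.2×2.0625×0.5×65, 2.4×1.125×0.5×65) = 80.438 kips/bolt; interior L_c = 3.375 − 1.25 = 2.125, R_n = 82.875 kips/bolt. φR_n = 0.75 × (3×80.438 + 9×82.875) = 740.4 kips.
Block shear: shear path 2×[2.6875+3×3.375] = 2×12.8125 in, A_gv = 12.813, A_nv = 2×(12.8125 − 3.5×1.3125)×0.5 = 8.2188 in²; tension across gage: (7 − 2×1.3125)×0.5 = 2.1875 in². R_n = min(0.6×65×8.2188, 0.6×50×12.813) + 1.0×65×2.1875 = min(320.53, 384.39) + 142.19 = 462.72 kips. φR_n = 0.75 × 462.72 = 347.0 kips.
Governing: min(751.5, 740.4, 347.0) = 347.0 kips → block shear.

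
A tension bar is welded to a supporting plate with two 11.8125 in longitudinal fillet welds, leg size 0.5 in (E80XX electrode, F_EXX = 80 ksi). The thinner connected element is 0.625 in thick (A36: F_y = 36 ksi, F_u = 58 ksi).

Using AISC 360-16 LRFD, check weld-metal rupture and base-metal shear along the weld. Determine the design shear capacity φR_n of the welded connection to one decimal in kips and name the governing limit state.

Weld metal: throat = 0.707×0.5 = 0.3535 in, L = 2×11.8125 = 23.625 in. φR_n = 0.75 × 0.6 × 80 × 0.3535 × 23.625 = 300.7 kips.
Base metal shear (0.625 in plate): yield φR_n = 1.0×0.6×36×0.625×23.625 = 318.9 kips; rupture φR_n = 0.75×0.6×58×0.625×23.625 = 385.4 kips; take 318.9 kips (yield).
Governing: min(300.7, 318.9) = 300.7 kips → weld metal.

300.7 kips (weld metal governs)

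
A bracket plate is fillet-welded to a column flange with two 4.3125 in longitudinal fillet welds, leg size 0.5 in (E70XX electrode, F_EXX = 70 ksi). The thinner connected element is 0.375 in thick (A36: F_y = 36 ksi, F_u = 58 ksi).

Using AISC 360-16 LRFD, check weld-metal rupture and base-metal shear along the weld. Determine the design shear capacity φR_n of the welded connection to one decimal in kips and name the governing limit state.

69.9 kips (base-metal shear governs)

Weld metal: throat = 0.707×0.5 = 0.3535 in, L = 2×4.3125 = 8.625 in. φR_n = 0.75 × 0.6 × 70 × 0.3535 × 8.625 = 96.0 kips.
Base metal shear (0.375 in plate): yield φR_n = 1.0×0.6×36×0.375×8.625 = 69.9 kips; rupture φR_n = 0.75×0.6×58×0.375×8.625 = 84.4 kips; take 69.9 kips (yield).
Governing: min(96.0, 69.9) = 69.9 kips → base-metal shear.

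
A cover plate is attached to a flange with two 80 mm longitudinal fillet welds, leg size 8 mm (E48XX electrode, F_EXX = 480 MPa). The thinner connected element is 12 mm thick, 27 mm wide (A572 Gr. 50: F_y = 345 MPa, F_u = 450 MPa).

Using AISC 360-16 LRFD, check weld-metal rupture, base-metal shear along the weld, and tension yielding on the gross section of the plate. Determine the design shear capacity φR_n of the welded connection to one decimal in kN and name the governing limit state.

Weld metal: throat = 0.707×8 = 5.656 mm, L = 2×80 = 160 mm. φR_n = 0.75 × 0.6 × 480 × 5.656 × 160 = 195.5 kN.
Base metal shear (12 mm plate): yield φR_n = 1.0×0.6×345×12×160 = 397.4 kN; rupture φR_n = 0.75×0.6×450×12×160 = 388.8 kN; take 388.8 kN (rupture).
Tension yield (gross): A_g = 27×12 = 324 mm². φR_n = 0.90 × 345 × 324 = 100.6 kN.
Governing: min(195.5, 388.8, 100.6) = 100.6 kN → gross-section yield.

100.6 kN (gross-section yield governs)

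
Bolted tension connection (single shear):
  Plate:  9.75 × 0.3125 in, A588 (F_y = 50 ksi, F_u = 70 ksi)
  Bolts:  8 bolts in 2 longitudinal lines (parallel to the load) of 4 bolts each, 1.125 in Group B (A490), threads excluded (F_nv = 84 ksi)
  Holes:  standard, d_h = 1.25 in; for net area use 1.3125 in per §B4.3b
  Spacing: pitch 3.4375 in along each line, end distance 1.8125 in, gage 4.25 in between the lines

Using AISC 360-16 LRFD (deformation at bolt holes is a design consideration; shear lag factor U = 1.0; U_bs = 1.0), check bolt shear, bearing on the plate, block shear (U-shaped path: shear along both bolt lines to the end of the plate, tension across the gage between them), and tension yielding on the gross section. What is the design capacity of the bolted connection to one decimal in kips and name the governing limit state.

Bolt shear: A_b = π(1.125)²/4 = 0.99402 in². φR_n = 0.75 × 84 × 0.99402 × 8 × 1 = 501.0 kips.
Bearing (0.3125 in plate, F_u = 70 ksi): end bolts L_c = 1.8125 − 1.25/2 = 1.1875, R_n = min(1.2×1.1875×0.3125×70, 2.4×1.125×0.3125×70) = 31.172 kips/bolt; interior L_c = 3.4375 − 1.25 = 2.1875, R_n = 57.422 kips/bolt. φR_n = 0.75 × (2×31.172 + 6×57.422) = 305.2 kips.
Block shear: shear path 2×[1.8125+3×3.4375] = 2×12.125 in, A_gv = 7.5781, A_nv = 2×(12.125 − 3.5×1.3125)×0.3125 = 4.707 in²; tension across gage: (4.25 − 1×1.3125)×0.3125 = 0.91797 in². R_n = min(0.6×70×4.707, 0.6×50×7.5781) + 1.0×70×0.91797 = min(197.69, 227.34) + 64.258 = 261.95 kips. φR_n = 0.75 × 261.95 = 196.5 kips.
Tension yield (gross): A_g = 9.75×0.3125 = 3.0469 in². φR_n = 0.90 × 50 × 3.0469 = 137.1 kips.
Governing: min(501.0, 305.2, 196.5, 137.1) = 137.1 kips → gross-section yield.

137.1 kips (gross-section yield governs)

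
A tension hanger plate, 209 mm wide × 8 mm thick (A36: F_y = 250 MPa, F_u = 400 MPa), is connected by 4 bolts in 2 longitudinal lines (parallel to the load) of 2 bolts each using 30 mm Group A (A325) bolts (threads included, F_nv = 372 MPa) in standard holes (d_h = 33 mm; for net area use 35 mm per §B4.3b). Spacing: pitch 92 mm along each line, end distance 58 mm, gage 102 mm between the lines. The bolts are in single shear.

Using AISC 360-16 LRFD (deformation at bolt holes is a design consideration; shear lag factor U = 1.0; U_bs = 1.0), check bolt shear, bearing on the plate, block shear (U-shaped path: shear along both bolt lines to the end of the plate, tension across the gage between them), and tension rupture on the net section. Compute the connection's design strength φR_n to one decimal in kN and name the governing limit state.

Bolt shear: A_b = π(30)²/4 = 706.86 mm². φR_n = 0.75 × 372 × 706.86 × 4 × 1 = 788.9 kN.
Bearing (8 mm plate, F_u = 400 MPa): end bolts L_c = 58 − 33/2 = 41.5, R_n = min(1.2×41.5×8×400, 2.4×30×8×400) = 159.36 kN/bolt; interior L_c = 92 − 33 = 59, R_n = 226.56 kN/bolt. φR_n = 0.75 × (2×159.36 + 2×226.56) = 578.9 kN.
Block shear: shear path 2×[58+1×92] = 2×150 mm, A_gv = 2400, A_nv = 2×(150 − 1.5×35)×8 = 1560 mm²; tension across gage: (102 − 1×35)×8 = 536 mm². R_n = min(0.6×400×1560, 0.6×250×2400) + 1.0×400×536 = min(374.4, 360) + 214.4 = 574.4 kN. φR_n = 0.75 × 574.4 = 430.8 kN.
Tension rupture (net): A_n = (209 − 2×35)×8 = 1112 mm² (U = 1.0, A_e = A_n). φR_n = 0.75 × 400 × 1112 = 333.6 kN.
Governing: min(788.9, 578.9, 430.8, 333.6) = 333.6 kN → net-section rupture.

333.6 kN (net-section rupture governs)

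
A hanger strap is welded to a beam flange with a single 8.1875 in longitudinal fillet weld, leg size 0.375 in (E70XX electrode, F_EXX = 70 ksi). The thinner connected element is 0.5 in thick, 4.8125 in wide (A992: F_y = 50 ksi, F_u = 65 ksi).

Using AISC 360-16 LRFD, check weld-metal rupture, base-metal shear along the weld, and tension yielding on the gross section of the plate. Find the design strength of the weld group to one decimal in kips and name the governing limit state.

68.4 kips (weld metal governs)

Weld metal: throat = 0.707×0.375 = 0.26513 in, L = 8.1875 in. φR_n = 0.75 × 0.6 × 70 × 0.26513 × 8.1875 = 68.4 kips.
Base metal shear (0.5 in plate): yield φR_n = 1.0×0.6×50×0.5×8.1875 = 122.8 kips; rupture φR_n = 0.75×0.6×65×0.5×8.1875 = 119.7 kips; take 119.7 kips (rupture).
Tension yield (gross): A_g = 4.8125×0.5 = 2.4063 in². φR_n = 0.90 × 50 × 2.4063 = 108.3 kips.
Governing: min(68.4, 119.7, 108.3) = 68.4 kips → weld metal.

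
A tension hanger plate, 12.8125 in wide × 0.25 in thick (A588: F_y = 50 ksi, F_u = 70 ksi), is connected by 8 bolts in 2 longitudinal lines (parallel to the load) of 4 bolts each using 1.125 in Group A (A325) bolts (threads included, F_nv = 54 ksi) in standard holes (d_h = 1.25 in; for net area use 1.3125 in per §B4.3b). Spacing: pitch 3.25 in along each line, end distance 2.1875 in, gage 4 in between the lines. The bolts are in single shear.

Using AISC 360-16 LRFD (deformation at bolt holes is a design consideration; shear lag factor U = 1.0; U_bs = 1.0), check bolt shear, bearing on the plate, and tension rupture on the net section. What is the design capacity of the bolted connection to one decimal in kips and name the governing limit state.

Bolt shear: A_b = π(1.125)²/4 = 0.99402 in². φR_n = 0.75 × 54 × 0.99402 × 8 × 1 = 322.1 kips.
Bearing (0.25 in plate, F_u = 70 ksi): end bolts L_c = 2.1875 − 1.25/2 = 1.5625, R_n = min(1.2×1.5625×0.25×70, 2.4×1.125×0.25×70) = 32.813 kips/bolt; interior L_c = 3.25 − 1.25 = 2, R_n = 42 kips/bolt. φR_n = 0.75 × (2×32.813 + 6×42) = 238.2 kips.
Tension rupture (net): A_n = (12.8125 − 2×1.3125)×0.25 = 2.5469 in² (U = 1.0, A_e = A_n). φR_n = 0.75 × 70 × 2.5469 = 133.7 kips.
Governing: min(322.1, 238.2, 133.7) = 133.7 kips → net-section rupture.

133.7 kips (net-section rupture governs)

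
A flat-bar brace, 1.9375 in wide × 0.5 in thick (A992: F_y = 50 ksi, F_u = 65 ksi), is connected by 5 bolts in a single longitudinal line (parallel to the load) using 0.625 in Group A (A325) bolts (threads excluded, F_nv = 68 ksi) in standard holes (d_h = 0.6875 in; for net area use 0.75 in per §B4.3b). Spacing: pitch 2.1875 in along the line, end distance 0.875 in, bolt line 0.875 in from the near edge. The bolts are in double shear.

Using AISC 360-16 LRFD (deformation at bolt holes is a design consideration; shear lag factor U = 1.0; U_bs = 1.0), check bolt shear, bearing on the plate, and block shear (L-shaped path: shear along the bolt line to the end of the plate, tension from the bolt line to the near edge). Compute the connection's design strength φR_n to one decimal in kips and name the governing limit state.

Bolt shear: A_b = π(0.625)²/4 = 0.3068 in². φR_n = 0.75 × 68 × 0.3068 × 5 × 2 = 156.5 kips.
Bearing (0.5 in plate, F_u = 65 ksi): end bolts L_c = 0.875 − 0.6875/2 = 0.53125, R_n = min(1.2×0.53125×0.5×65, 2.4×0.625×0.5×65) = 20.719 kips/bolt; interior L_c = 2.1875 − 0.6875 = 1.5, R_n = 48.75 kips/bolt. φR_n = 0.75 × (1×20.719 + 4×48.75) = 161.8 kips.
Block shear: shear path 1×[0.875+4×2.1875] = 1×9.625 in, A_gv = 4.8125, A_nv = 1×(9.625 − 4.5×0.75)×0.5 = 3.125 in²; tension to near edge: (0.875 − 0.5×0.75)×0.5 = 0.25 in². R_n = min(0.6×65×3.125, 0.6×50×4.8125) + 1.0×65×0.25 = min(121.88, 144.38) + 16.25 = 138.13 kips. φR_n = 0.75 × 138.13 = 103.6 kips.
Governing: min(156.5, 161.8, 103.6) = 103.6 kips → block shear.

103.6 kips (block shear governs)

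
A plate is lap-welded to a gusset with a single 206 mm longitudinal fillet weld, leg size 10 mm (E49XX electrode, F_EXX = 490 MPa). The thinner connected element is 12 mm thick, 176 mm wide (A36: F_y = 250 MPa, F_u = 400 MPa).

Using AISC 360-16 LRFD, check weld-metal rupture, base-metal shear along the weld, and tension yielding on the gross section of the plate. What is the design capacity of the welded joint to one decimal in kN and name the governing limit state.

Weld metal: throat = 0.707×10 = 7.07 mm, L = 206 mm. φR_n = 0.75 × 0.6 × 490 × 7.07 × 206 = 321.1 kN.
Base metal shear (12 mm plate): yield φR_n = 1.0×0.6×250×12×206 = 370.8 kN; rupture φR_n = 0.75×0.6×400×12×206 = 445.0 kN; take 370.8 kN (yield).
Tension yield (gross): A_g = 176×12 = 2112 mm². φR_n = 0.90 × 250 × 2112 = 475.2 kN.
Governing: min(321.1, 370.8, 475.2) = 321.1 kN → weld metal.

321.1 kN (weld metal governs)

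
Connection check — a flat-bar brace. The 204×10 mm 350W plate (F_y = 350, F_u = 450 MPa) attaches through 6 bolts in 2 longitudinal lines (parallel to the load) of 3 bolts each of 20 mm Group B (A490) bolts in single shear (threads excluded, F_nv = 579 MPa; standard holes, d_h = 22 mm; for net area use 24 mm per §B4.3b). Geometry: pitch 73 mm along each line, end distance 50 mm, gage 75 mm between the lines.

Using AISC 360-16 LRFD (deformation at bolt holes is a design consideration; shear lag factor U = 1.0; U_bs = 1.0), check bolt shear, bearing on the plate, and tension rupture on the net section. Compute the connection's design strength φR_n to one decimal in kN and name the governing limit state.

Bolt shear: A_b = π(20)²/4 = 314.16 mm². φR_n = 0.75 × 579 × 314.16 × 6 × 1 = 818.5 kN.
Bearing (10 mm plate, F_u = 450 MPa): end bolts L_c = 50 − 22/2 = 39, R_n = min(1.2×39×10×450, 2.4×20×10×450) = 210.6 kN/bolt; interior L_c = 73 − 22 = 51, R_n = 216 kN/bolt. φR_n = 0.75 × (2×210.6 + 4×216) = 963.9 kN.
Tension rupture (net): A_n = (204 − 2×24)×10 = 1560 mm² (U = 1.0, A_e = A_n). φR_n = 0.75 × 450 × 1560 = 526.5 kN.
Governing: min(818.5, 963.9, 526.5) = 526.5 kN → net-section rupture.

526.5 kN (net-section rupture governs)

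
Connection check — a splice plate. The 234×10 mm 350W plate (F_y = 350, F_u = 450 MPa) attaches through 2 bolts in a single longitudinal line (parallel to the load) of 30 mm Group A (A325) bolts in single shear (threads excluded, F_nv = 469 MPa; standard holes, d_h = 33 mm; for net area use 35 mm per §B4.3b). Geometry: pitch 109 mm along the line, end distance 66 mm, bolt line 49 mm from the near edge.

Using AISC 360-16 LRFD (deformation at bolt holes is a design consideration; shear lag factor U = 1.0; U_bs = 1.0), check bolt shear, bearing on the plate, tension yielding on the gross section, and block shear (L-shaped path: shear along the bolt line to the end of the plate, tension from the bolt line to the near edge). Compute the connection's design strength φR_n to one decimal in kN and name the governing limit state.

Bolt shear: A_b = π(30)²/4 = 706.86 mm². φR_n = 0.75 × 469 × 706.86 × 2 × 1 = 497.3 kN.
Bearing (10 mm plate, F_u = 450 MPa): end bolts L_c = 66 − 33/2 = 49.5, R_n = min(1.2×49.5×10×450, 2.4×30×10×450) = 267.3 kN/bolt; interior L_c = 109 − 33 = 76, R_n = 324 kN/bolt. φR_n = 0.75 × (1×267.3 + 1×324) = 443.5 kN.
Tension yield (gross): A_g = 234×10 = 2340 mm². φR_n = 0.90 × 350 × 2340 = 737.1 kN.
Block shear: shear path 1×[66+1×109] = 1×175 mm, A_gv = 1750, A_nv = 1×(175 − 1.5×35)×10 = 1225 mm²; tension to near edge: (49 − 0.5×35)×10 = 315 mm². R_n = min(0.6×450×1225, 0.6×350×1750) + 1.0×450×315 = min(330.75, 367.5) + 141.75 = 472.5 kN. φR_n = 0.75 × 472.5 = 354.4 kN.
Governing: min(497.3, 443.5, 737.1, 354.4) = 354.4 kN → block shear.

354.4 kN (block shear governs)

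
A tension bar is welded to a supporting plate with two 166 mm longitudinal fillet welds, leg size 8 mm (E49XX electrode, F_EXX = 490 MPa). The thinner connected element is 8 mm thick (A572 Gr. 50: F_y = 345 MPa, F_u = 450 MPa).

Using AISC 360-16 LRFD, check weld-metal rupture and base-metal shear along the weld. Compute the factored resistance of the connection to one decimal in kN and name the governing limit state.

414.1 kN (weld metal governs)

Weld metal: throat = 0.707×8 = 5.656 mm, L = 2×166 = 332 mm. φR_n = 0.75 × 0.6 × 490 × 5.656 × 332 = 414.1 kN.
Base metal shear (8 mm plate): yield φR_n = 1.0×0.6×345×8×332 = 549.8 kN; rupture φR_n = 0.75×0.6×450×8×332 = 537.8 kN; take 537.8 kN (rupture).
Governing: min(414.1, 537.8) = 414.1 kN → weld metal.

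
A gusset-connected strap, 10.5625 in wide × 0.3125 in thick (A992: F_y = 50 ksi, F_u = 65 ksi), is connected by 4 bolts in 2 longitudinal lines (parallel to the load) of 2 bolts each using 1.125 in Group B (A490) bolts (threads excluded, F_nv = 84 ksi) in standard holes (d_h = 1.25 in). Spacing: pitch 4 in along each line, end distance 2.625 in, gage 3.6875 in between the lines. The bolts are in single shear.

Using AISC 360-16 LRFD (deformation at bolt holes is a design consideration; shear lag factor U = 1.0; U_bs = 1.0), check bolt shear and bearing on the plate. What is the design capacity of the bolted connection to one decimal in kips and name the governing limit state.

Bolt shear: A_b = π(1.125)²/4 = 0.99402 in². φR_n = 0.75 × 84 × 0.99402 × 4 × 1 = 250.5 kips.
Bearing (0.3125 in plate, F_u = 65 ksi): end bolts L_c = 2.625 − 1.25/2 = 2, R_n = min(1.2×2×0.3125×65, 2.4×1.125×0.3125×65) = 48.75 kips/bolt; interior L_c = 4 − 1.25 = 2.75, R_n = 54.844 kips/bolt. φR_n = 0.75 × (2×48.75 + 2×54.844) = 155.4 kips.
Governing: min(250.5, 155.4) = 155.4 kips → bearing.

155.4 kips (bearing governs)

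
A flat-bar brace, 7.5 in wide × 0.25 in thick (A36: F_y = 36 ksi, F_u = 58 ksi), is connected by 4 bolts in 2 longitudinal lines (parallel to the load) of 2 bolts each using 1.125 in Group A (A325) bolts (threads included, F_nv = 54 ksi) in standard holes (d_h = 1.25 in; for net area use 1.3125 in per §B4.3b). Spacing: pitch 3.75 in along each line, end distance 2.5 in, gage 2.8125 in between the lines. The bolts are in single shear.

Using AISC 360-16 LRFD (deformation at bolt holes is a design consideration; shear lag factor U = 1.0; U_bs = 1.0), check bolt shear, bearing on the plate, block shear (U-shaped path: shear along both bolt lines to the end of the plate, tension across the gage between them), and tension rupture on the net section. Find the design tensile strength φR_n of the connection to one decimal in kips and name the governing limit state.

53.0 kips (net-section rupture governs)

Bolt shear: A_b = π(1.125)²/4 = 0.99402 in². φR_n = 0.75 × 54 × 0.99402 × 4 × 1 = 161.0 kips.
Bearing (0.25 in plate, F_u = 58 ksi): end bolts L_c = 2.5 − 1.25/2 = 1.875, R_n = min(1.2×1.875×0.25×58, 2.4×1.125×0.25×58) = 32.625 kips/bolt; interior L_c = 3.75 − 1.25 = 2.5, R_n = 39.15 kips/bolt. φR_n = 0.75 × (2×32.625 + 2×39.15) = 107.7 kips.
Block shear: shear path 2×[2.5+1×3.75] = 2×6.25 in, A_gv = 3.125, A_nv = 2×(6.25 − 1.5×1.3125)×0.25 = 2.1406 in²; tension across gage: (2.8125 − 1×1.3125)×0.25 = 0.375 in². R_n = min(0.6×58×2.1406, 0.6×36×3.125) + 1.0×58×0.375 = min(74.493, 67.5) + 21.75 = 89.25 kips. φR_n = 0.75 × 89.25 = 66.9 kips.
Tension rupture (net): A_n = (7.5 − 2×1.3125)×0.25 = 1.2188 in² (U = 1.0, A_e = A_n). φR_n = 0.75 × 58 × 1.2188 = 53.0 kips.
Governing: min(161.0, 107.7, 66.9, 53.0) = 53.0 kips → net-section rupture.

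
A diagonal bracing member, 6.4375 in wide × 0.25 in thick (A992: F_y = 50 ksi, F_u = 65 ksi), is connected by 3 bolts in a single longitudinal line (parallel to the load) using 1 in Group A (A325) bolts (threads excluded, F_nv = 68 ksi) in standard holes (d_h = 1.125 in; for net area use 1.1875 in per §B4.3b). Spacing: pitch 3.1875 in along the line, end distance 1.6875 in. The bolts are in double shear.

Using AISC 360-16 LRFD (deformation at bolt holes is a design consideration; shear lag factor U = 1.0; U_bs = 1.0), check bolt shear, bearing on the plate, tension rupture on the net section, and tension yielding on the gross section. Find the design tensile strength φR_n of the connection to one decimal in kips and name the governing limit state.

Bolt shear: A_b = π(1)²/4 = 0.7854 in². φR_n = 0.75 × 68 × 0.7854 × 3 × 2 = 240.3 kips.
Bearing (0.25 in plate, F_u = 65 ksi): end bolts L_c = 1.6875 − 1.125/2 = 1.125, R_n = min(1.2×1.125×0.25×65, 2.4×1×0.25×65) = 21.938 kips/bolt; interior L_c = 3.1875 − 1.125 = 2.0625, R_n = 39 kips/bolt. φR_n = 0.75 × (1×21.938 + 2×39) = 75.0 kips.
Tension rupture (net): A_n = (6.4375 − 1×1.1875)×0.25 = 1.3125 in² (U = 1.0, A_e = A_n). φR_n = 0.75 × 65 × 1.3125 = 64.0 kips.
Tension yield (gross): A_g = 6.4375×0.25 = 1.6094 in². φR_n = 0.90 × 50 × 1.6094 = 72.4 kips.
Governing: min(240.3, 75.0, 64.0, 72.4) = 64.0 kips → net-section rupture.

64.0 kips (net-section rupture governs)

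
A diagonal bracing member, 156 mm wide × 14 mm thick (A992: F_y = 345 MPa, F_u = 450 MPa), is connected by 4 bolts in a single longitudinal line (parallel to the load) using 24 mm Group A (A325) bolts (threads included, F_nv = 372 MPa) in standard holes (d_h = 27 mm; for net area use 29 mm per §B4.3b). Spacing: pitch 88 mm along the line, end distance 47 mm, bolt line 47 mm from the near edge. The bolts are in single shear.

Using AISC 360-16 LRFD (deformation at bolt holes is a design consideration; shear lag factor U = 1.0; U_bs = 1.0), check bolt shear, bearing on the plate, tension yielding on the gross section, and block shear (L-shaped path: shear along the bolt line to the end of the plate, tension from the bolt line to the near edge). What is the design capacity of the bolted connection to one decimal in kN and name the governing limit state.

504.9 kN (bolt shear governs)

Bolt shear: A_b = π(24)²/4 = 452.39 mm². φR_n = 0.75 × 372 × 452.39 × 4 × 1 = 504.9 kN.
Bearing (14 mm plate, F_u = 450 MPa): end bolts L_c = 47 − 27/2 = 33.5, R_n = min(1.2×33.5×14×450, 2.4×24×14×450) = 253.26 kN/bolt; interior L_c = 88 − 27 = 61, R_n = 362.88 kN/bolt. φR_n = 0.75 × (1×253.26 + 3×362.88) = 1006.4 kN.
Tension yield (gross): A_g = 156×14 = 2184 mm². φR_n = 0.90 × 345 × 2184 = 678.1 kN.
Block shear: shear path 1×[47+3×88] = 1×311 mm, A_gv = 4354, A_nv = 1×(311 − 3.5×29)×14 = 2933 mm²; tension to near edge: (47 − 0.5×29)×14 = 455 mm². R_n = min(0.6×450×2933, 0.6×345×4354) + 1.0×450×455 = min(791.91, 901.28) + 204.75 = 996.66 kN. φR_n = 0.75 × 996.66 = 747.5 kN.
Governing: min(504.9, 1006.4, 678.1, 747.5) = 504.9 kN → bolt shear.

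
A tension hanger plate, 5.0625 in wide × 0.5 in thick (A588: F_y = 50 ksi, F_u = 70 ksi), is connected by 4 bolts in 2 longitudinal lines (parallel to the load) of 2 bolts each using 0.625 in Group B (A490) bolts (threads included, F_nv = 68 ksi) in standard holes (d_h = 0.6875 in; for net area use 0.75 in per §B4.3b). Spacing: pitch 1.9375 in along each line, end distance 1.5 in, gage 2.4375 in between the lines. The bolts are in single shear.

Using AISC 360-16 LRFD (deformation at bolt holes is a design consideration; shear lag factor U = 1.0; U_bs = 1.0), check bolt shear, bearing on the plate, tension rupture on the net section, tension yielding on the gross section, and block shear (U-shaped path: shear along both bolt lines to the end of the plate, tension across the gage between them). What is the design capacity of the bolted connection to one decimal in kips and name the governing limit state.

62.6 kips (bolt shear governs)

Bolt shear: A_b = π(0.625)²/4 = 0.3068 in². φR_n = 0.75 × 68 × 0.3068 × 4 × 1 = 62.6 kips.
Bearing (0.5 in plate, F_u = 70 ksi): end bolts L_c = 1.5 − 0.6875/2 = 1.15625, R_n = min(1.2×1.15625×0.5×70, 2.4×0.625×0.5×70) = 48.563 kips/bolt; interior L_c = 1.9375 − 0.6875 = 1.25, R_n = 52.5 kips/bolt. φR_n = 0.75 × (2×48.563 + 2×52.5) = 151.6 kips.
Tension rupture (net): A_n = (5.0625 − 2×0.75)×0.5 = 1.7813 in² (U = 1.0, A_e = A_n). φR_n = 0.75 × 70 × 1.7813 = 93.5 kips.
Tension yield (gross): A_g = 5.0625×0.5 = 2.5313 in². φR_n = 0.90 × 50 × 2.5313 = 113.9 kips.
Block shear: shear path 2×[1.5+1×1.9375] = 2×3.4375 in, A_gv = 3.4375, A_nv = 2×(3.4375 − 1.5×0.75)×0.5 = 2.3125 in²; tension across gage: (2.4375 − 1×0.75)×0.5 = 0.84375 in². R_n = min(0.6×70×2.3125, 0.6×50×3.4375) + 1.0×70×0.84375 = min(97.125, 103.13) + 59.063 = 156.19 kips. φR_n = 0.75 × 156.19 = 117.1 kips.
Governing: min(62.6, 151.6, 93.5, 113.9, 117.1) = 62.6 kips → bolt shear.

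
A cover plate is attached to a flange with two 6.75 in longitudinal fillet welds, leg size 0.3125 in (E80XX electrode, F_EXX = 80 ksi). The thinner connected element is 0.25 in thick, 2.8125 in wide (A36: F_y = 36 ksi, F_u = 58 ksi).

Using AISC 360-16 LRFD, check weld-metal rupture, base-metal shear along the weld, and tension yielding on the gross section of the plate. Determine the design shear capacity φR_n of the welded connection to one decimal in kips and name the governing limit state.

Weld metal: throat = 0.707×0.3125 = 0.22094 in, L = 2×6.75 = 13.5 in. φR_n = 0.75 × 0.6 × 80 × 0.22094 × 13.5 = 107.4 kips.
Base metal shear (0.25 in plate): yield φR_n = 1.0×0.6×36×0.25×13.5 = 72.9 kips; rupture φR_n = 0.75×0.6×58×0.25×13.5 = 88.1 kips; take 72.9 kips (yield).
Tension yield (gross): A_g = 2.8125×0.25 = 0.70313 in². φR_n = 0.90 × 36 × 0.70313 = 22.8 kips.
Governing: min(107.4, 72.9, 22.8) = 22.8 kips → gross-section yield.

22.8 kips (gross-section yield governs)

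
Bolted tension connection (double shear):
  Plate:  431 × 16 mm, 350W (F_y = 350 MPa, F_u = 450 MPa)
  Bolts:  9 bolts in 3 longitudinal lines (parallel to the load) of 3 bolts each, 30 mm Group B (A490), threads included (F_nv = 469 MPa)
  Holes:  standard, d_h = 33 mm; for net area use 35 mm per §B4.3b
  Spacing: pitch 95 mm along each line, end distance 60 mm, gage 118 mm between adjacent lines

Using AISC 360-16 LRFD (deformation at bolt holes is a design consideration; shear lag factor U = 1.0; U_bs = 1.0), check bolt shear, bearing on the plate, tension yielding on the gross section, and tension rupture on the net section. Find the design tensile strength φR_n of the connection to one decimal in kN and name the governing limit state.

Bolt shear: A_b = π(30)²/4 = 706.86 mm². φR_n = 0.75 × 469 × 706.86 × 9 × 2 = 4475.5 kN.
Bearing (16 mm plate, F_u = 450 MPa): end bolts L_c = 60 − 33/2 = 43.5, R_n = min(1.2×43.5×16×450, 2.4×30×16×450) = 375.84 kN/bolt; interior L_c = 95 − 33 = 62, R_n = 518.4 kN/bolt. φR_n = 0.75 × (3×375.84 + 6×518.4) = 3178.4 kN.
Tension yield (gross): A_g = 431×16 = 6896 mm². φR_n = 0.90 × 350 × 6896 = 2172.2 kN.
Tension rupture (net): A_n = (431 − 3×35)×16 = 5216 mm² (U = 1.0, A_e = A_n). φR_n = 0.75 × 450 × 5216 = 1760.4 kN.
Governing: min(4475.5, 3178.4, 2172.2, 1760.4) = 1760.4 kN → net-section rupture.

1760.4 kN (net-section rupture governs)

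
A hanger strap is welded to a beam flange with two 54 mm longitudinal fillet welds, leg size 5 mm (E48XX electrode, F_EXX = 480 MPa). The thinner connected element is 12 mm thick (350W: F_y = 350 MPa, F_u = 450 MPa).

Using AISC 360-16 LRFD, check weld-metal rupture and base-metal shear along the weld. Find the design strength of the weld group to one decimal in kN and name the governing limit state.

82.5 kN (weld metal governs)

Weld metal: throat = 0.707×5 = 3.535 mm, L = 2×54 = 108 mm. φR_n = 0.75 × 0.6 × 480 × 3.535 × 108 = 82.5 kN.
Base metal shear (12 mm plate): yield φR_n = 1.0×0.6×350×12×108 = 272.2 kN; rupture φR_n = 0.75×0.6×450×12×108 = 262.4 kN; take 262.4 kN (rupture).
Governing: min(82.5, 262.4) = 82.5 kN → weld metal.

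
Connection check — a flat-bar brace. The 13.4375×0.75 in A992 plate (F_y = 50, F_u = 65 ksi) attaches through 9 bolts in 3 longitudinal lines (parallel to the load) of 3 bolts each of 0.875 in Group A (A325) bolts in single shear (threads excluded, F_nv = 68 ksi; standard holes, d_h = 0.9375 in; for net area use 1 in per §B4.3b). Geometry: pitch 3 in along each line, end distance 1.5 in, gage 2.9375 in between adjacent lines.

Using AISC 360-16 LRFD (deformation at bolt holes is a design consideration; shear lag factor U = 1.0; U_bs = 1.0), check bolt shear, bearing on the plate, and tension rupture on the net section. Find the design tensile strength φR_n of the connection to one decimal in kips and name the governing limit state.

Bolt shear: A_b = π(0.875)²/4 = 0.60132 in². φR_n = 0.75 × 68 × 0.60132 × 9 × 1 = 276.0 kips.
Bearing (0.75 in plate, F_u = 65 ksi): end bolts L_c = 1.5 − 0.9375/2 = 1.03125, R_n = min(1.2×1.03125×0.75×65, 2.4×0.875×0.75×65) = 60.328 kips/bolt; interior L_c = 3 − 0.9375 = 2.0625, R_n = 102.38 kips/bolt. φR_n = 0.75 × (3×60.328 + 6×102.38) = 596.4 kips.
Tension rupture (net): A_n = (13.4375 − 3×1)×0.75 = 7.8281 in² (U = 1.0, A_e = A_n). φR_n = 0.75 × 65 × 7.8281 = 381.6 kips.
Governing: min(276.0, 596.4, 381.6) = 276.0 kips → bolt shear.

276.0 kips (bolt shear governs)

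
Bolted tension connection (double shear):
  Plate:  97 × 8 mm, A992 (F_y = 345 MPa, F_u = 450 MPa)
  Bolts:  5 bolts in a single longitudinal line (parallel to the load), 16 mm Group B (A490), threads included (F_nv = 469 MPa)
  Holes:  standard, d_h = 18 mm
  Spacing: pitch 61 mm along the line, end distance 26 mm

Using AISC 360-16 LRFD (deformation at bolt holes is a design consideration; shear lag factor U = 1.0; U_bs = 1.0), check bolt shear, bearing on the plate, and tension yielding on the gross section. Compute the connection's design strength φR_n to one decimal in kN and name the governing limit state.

240.9 kN (gross-section yield governs)

Bolt shear: A_b = π(16)²/4 = 201.06 mm². φR_n = 0.75 × 469 × 201.06 × 5 × 2 = 707.2 kN.
Bearing (8 mm plate, F_u = 450 MPa): end bolts L_c = 26 − 18/2 = 17, R_n = min(1.2×17×8×450, 2.4×16×8×450) = 73.44 kN/bolt; interior L_c = 61 − 18 = 43, R_n = 138.24 kN/bolt. φR_n = 0.75 × (1×73.44 + 4×138.24) = 469.8 kN.
Tension yield (gross): A_g = 97×8 = 776 mm². φR_n = 0.90 × 345 × 776 = 240.9 kN.
Governing: min(707.2, 469.8, 240.9) = 240.9 kN → gross-section yield.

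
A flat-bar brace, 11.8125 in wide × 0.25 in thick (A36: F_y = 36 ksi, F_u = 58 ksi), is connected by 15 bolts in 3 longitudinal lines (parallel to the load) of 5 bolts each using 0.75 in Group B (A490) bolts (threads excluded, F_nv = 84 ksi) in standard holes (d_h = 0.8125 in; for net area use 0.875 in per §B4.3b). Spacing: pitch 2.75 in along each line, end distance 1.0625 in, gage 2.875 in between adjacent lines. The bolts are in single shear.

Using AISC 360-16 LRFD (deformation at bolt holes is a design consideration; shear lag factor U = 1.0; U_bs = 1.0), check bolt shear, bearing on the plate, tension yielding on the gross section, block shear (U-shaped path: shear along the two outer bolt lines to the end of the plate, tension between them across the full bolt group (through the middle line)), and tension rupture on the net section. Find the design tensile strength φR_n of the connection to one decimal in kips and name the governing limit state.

Bolt shear: A_b = π(0.75)²/4 = 0.44179 in². φR_n = 0.75 × 84 × 0.44179 × 15 × 1 = 417.5 kips.
Bearing (0.25 in plate, F_u = 58 ksi): end bolts L_c = 1.0625 − 0.8125/2 = 0.65625, R_n = min(1.2×0.65625×0.25×58, 2.4×0.75×0.25×58) = 11.419 kips/bolt; interior L_c = 2.75 − 0.8125 = 1.9375, R_n = 26.1 kips/bolt. φR_n = 0.75 × (3×11.419 + 12×26.1) = 260.6 kips.
Tension yield (gross): A_g = 11.8125×0.25 = 2.9531 in². φR_n = 0.90 × 36 × 2.9531 = 95.7 kips.
Block shear: shear path 2×[1.0625+4×2.75] = 2×12.0625 in, A_gv = 6.0313, A_nv = 2×(12.0625 − 4.5×0.875)×0.25 = 4.0625 in²; tension across gage: (5.75 − 2×0.875)×0.25 = 1 in². R_n = min(0.6×58×4.0625, 0.6×36×6.0313) + 1.0×58×1 = min(141.38, 130.28) + 58 = 188.28 kips. φR_n = 0.75 × 188.28 = 141.2 kips.
Tension rupture (net): A_n = (11.8125 − 3×0.875)×0.25 = 2.2969 in² (U = 1.0, A_e = A_n). φR_n = 0.75 × 58 × 2.2969 = 99.9 kips.
Governing: min(417.5, 260.6, 95.7, 141.2, 99.9) = 95.7 kips → gross-section yield.

95.7 kips (gross-section yield governs)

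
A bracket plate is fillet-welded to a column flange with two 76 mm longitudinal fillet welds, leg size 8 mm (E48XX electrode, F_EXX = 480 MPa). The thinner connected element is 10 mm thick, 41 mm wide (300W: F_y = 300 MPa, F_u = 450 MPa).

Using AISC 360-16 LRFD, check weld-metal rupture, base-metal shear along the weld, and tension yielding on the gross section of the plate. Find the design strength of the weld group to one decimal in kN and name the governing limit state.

Weld metal: throat = 0.707×8 = 5.656 mm, L = 2×76 = 152 mm. φR_n = 0.75 × 0.6 × 480 × 5.656 × 152 = 185.7 kN.
Base metal shear (10 mm plate): yield φR_n = 1.0×0.6×300×10×152 = 273.6 kN; rupture φR_n = 0.75×0.6×450×10×152 = 307.8 kN; take 273.6 kN (yield).
Tension yield (gross): A_g = 41×10 = 410 mm². φR_n = 0.90 × 300 × 410 = 110.7 kN.
Governing: min(185.7, 273.6, 110.7) = 110.7 kN → gross-section yield.

110.7 kN (gross-section yield governs)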